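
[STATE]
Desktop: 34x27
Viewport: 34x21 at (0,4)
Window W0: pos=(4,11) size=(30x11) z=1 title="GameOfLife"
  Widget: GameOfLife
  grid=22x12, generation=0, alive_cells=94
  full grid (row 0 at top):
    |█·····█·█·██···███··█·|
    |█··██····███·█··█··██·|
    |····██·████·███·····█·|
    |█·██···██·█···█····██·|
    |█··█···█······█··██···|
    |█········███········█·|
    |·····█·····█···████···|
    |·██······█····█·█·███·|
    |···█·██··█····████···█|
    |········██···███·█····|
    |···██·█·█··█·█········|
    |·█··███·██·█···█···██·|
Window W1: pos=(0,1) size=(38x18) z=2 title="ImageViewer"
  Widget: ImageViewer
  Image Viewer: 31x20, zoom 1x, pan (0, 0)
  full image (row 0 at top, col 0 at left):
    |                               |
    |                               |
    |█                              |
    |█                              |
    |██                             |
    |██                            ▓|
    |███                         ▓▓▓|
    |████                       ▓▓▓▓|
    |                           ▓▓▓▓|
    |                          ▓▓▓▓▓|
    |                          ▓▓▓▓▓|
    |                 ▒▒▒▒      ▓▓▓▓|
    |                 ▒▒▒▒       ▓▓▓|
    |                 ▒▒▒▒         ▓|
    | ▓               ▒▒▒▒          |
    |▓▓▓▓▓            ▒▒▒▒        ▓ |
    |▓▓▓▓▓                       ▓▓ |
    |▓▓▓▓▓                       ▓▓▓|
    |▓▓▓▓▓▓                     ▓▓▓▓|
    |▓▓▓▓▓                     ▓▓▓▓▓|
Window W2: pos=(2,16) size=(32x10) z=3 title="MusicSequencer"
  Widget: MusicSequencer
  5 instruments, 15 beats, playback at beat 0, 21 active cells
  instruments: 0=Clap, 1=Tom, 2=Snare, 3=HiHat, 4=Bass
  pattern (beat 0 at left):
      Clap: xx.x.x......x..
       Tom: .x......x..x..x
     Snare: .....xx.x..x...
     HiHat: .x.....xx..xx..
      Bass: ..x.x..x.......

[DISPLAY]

┃                                 
┃                                 
┃█                                
┃█                                
┃██                               
┃██                            ▓  
┃███                         ▓▓▓  
┃████                       ▓▓▓▓  
┃                           ▓▓▓▓  
┃                          ▓▓▓▓▓  
┃                          ▓▓▓▓▓  
┃                 ▒▒▒▒      ▓▓▓▓  
┃ ┏━━━━━━━━━━━━━━━━━━━━━━━━━━━━━━┓
┃ ┃ MusicSequencer               ┃
┗━┠──────────────────────────────┨
  ┃      ▼12345678901234         ┃
  ┃  Clap██·█·█······█··         ┃
  ┃   Tom·█······█··█··█         ┃
  ┃ Snare·····██·█··█···         ┃
  ┃ HiHat·█·····██··██··         ┃
  ┃  Bass··█·█··█·······         ┃


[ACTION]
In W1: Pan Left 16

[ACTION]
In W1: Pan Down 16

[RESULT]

┃▓▓▓▓▓                       ▓▓   
┃▓▓▓▓▓                       ▓▓▓  
┃▓▓▓▓▓▓                     ▓▓▓▓  
┃▓▓▓▓▓                     ▓▓▓▓▓  
┃                                 
┃                                 
┃                                 
┃                                 
┃                                 
┃                                 
┃                                 
┃                                 
┃ ┏━━━━━━━━━━━━━━━━━━━━━━━━━━━━━━┓
┃ ┃ MusicSequencer               ┃
┗━┠──────────────────────────────┨
  ┃      ▼12345678901234         ┃
  ┃  Clap██·█·█······█··         ┃
  ┃   Tom·█······█··█··█         ┃
  ┃ Snare·····██·█··█···         ┃
  ┃ HiHat·█·····██··██··         ┃
  ┃  Bass··█·█··█·······         ┃


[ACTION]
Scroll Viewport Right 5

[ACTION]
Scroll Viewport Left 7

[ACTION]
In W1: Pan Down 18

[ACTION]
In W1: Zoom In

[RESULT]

┃▓▓▓▓▓▓▓▓▓▓                       
┃▓▓▓▓▓▓▓▓▓▓                       
┃▓▓▓▓▓▓▓▓▓▓▓▓                     
┃▓▓▓▓▓▓▓▓▓▓▓▓                     
┃▓▓▓▓▓▓▓▓▓▓                       
┃▓▓▓▓▓▓▓▓▓▓                       
┃                                 
┃                                 
┃                                 
┃                                 
┃                                 
┃                                 
┃ ┏━━━━━━━━━━━━━━━━━━━━━━━━━━━━━━┓
┃ ┃ MusicSequencer               ┃
┗━┠──────────────────────────────┨
  ┃      ▼12345678901234         ┃
  ┃  Clap██·█·█······█··         ┃
  ┃   Tom·█······█··█··█         ┃
  ┃ Snare·····██·█··█···         ┃
  ┃ HiHat·█·····██··██··         ┃
  ┃  Bass··█·█··█·······         ┃


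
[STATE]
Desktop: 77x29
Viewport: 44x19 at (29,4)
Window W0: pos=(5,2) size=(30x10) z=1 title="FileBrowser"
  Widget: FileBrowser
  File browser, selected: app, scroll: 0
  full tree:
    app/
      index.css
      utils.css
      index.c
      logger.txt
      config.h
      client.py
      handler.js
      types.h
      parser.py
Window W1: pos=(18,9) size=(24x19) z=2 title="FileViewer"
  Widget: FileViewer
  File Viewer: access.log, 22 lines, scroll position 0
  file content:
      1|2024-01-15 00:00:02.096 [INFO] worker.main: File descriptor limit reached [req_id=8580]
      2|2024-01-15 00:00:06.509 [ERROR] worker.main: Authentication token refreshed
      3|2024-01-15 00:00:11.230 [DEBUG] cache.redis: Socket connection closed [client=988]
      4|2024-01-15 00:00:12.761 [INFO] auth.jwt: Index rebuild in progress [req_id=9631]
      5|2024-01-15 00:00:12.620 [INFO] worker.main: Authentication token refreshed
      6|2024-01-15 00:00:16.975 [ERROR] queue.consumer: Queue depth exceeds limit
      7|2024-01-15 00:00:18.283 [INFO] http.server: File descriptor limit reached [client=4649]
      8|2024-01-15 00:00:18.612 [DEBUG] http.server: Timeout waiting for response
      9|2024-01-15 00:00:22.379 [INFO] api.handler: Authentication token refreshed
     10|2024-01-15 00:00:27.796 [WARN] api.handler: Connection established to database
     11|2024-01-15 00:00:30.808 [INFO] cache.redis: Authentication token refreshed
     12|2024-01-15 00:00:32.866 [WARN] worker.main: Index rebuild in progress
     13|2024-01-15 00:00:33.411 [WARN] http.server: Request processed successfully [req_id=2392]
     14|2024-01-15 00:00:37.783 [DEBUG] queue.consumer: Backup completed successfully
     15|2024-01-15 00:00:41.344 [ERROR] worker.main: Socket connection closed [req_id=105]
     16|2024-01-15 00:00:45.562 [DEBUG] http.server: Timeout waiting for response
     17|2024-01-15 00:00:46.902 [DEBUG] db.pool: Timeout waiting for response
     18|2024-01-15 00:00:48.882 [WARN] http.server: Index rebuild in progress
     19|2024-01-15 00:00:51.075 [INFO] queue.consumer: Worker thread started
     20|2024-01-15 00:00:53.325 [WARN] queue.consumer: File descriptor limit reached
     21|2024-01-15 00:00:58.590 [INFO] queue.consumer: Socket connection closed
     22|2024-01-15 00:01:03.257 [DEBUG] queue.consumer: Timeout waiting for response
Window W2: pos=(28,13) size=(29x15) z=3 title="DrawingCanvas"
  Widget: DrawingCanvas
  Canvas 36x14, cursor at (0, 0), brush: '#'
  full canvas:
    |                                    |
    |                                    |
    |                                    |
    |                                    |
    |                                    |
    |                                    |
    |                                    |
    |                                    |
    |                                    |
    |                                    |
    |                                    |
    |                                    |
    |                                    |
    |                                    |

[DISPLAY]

─────┨                                      
     ┃                                      
     ┃                                      
     ┃                                      
     ┃                                      
━━━━━━━━━━━━┓                               
r           ┃                               
────────────┨                               
 00:00:02.0▲┃                               
━━━━━━━━━━━━━━━━━━━━━━━━━━━┓                
 DrawingCanvas             ┃                
───────────────────────────┨                
+                          ┃                
                           ┃                
                           ┃                
                           ┃                
                           ┃                
                           ┃                
                           ┃                


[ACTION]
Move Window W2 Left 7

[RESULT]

─────┨                                      
     ┃                                      
     ┃                                      
     ┃                                      
     ┃                                      
━━━━━━━━━━━━┓                               
r           ┃                               
────────────┨                               
 00:00:02.0▲┃                               
━━━━━━━━━━━━━━━━━━━━┓                       
gCanvas             ┃                       
────────────────────┨                       
                    ┃                       
                    ┃                       
                    ┃                       
                    ┃                       
                    ┃                       
                    ┃                       
                    ┃                       


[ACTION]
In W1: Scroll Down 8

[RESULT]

─────┨                                      
     ┃                                      
     ┃                                      
     ┃                                      
     ┃                                      
━━━━━━━━━━━━┓                               
r           ┃                               
────────────┨                               
 00:00:18.6▲┃                               
━━━━━━━━━━━━━━━━━━━━┓                       
gCanvas             ┃                       
────────────────────┨                       
                    ┃                       
                    ┃                       
                    ┃                       
                    ┃                       
                    ┃                       
                    ┃                       
                    ┃                       


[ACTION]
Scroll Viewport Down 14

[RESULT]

r           ┃                               
────────────┨                               
 00:00:18.6▲┃                               
━━━━━━━━━━━━━━━━━━━━┓                       
gCanvas             ┃                       
────────────────────┨                       
                    ┃                       
                    ┃                       
                    ┃                       
                    ┃                       
                    ┃                       
                    ┃                       
                    ┃                       
                    ┃                       
                    ┃                       
                    ┃                       
                    ┃                       
━━━━━━━━━━━━━━━━━━━━┛                       
                                            


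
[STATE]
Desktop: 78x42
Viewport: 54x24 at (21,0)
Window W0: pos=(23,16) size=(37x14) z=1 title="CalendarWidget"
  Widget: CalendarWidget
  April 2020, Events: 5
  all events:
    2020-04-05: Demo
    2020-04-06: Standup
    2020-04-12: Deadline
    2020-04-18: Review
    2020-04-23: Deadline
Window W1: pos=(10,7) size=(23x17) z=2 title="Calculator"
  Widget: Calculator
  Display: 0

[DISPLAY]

                                                      
                                                      
                                                      
                                                      
                                                      
                                                      
                                                      
━━━━━━━━━━━┓                                          
r          ┃                                          
───────────┨                                          
          0┃                                          
──┬───┐    ┃                                          
9 │ ÷ │    ┃                                          
──┼───┤    ┃                                          
6 │ × │    ┃                                          
──┼───┤    ┃                                          
3 │ - │    ┃━━━━━━━━━━━━━━━━━━━━━━━━━━┓               
──┼───┤    ┃Widget                    ┃               
= │ + │    ┃──────────────────────────┨               
──┼───┤    ┃    April 2020            ┃               
MR│ M+│    ┃Th Fr Sa Su               ┃               
──┴───┘    ┃ 2  3  4  5*              ┃               
           ┃  9 10 11 12*             ┃               
━━━━━━━━━━━┛16 17 18* 19              ┃               


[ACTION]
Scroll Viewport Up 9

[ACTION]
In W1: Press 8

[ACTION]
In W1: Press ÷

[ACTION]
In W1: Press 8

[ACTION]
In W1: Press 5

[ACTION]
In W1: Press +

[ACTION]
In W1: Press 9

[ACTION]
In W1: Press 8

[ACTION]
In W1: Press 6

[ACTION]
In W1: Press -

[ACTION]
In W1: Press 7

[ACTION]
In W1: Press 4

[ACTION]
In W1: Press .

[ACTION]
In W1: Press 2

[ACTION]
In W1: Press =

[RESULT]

                                                      
                                                      
                                                      
                                                      
                                                      
                                                      
                                                      
━━━━━━━━━━━┓                                          
r          ┃                                          
───────────┨                                          
911.8941176┃                                          
──┬───┐    ┃                                          
9 │ ÷ │    ┃                                          
──┼───┤    ┃                                          
6 │ × │    ┃                                          
──┼───┤    ┃                                          
3 │ - │    ┃━━━━━━━━━━━━━━━━━━━━━━━━━━┓               
──┼───┤    ┃Widget                    ┃               
= │ + │    ┃──────────────────────────┨               
──┼───┤    ┃    April 2020            ┃               
MR│ M+│    ┃Th Fr Sa Su               ┃               
──┴───┘    ┃ 2  3  4  5*              ┃               
           ┃  9 10 11 12*             ┃               
━━━━━━━━━━━┛16 17 18* 19              ┃               


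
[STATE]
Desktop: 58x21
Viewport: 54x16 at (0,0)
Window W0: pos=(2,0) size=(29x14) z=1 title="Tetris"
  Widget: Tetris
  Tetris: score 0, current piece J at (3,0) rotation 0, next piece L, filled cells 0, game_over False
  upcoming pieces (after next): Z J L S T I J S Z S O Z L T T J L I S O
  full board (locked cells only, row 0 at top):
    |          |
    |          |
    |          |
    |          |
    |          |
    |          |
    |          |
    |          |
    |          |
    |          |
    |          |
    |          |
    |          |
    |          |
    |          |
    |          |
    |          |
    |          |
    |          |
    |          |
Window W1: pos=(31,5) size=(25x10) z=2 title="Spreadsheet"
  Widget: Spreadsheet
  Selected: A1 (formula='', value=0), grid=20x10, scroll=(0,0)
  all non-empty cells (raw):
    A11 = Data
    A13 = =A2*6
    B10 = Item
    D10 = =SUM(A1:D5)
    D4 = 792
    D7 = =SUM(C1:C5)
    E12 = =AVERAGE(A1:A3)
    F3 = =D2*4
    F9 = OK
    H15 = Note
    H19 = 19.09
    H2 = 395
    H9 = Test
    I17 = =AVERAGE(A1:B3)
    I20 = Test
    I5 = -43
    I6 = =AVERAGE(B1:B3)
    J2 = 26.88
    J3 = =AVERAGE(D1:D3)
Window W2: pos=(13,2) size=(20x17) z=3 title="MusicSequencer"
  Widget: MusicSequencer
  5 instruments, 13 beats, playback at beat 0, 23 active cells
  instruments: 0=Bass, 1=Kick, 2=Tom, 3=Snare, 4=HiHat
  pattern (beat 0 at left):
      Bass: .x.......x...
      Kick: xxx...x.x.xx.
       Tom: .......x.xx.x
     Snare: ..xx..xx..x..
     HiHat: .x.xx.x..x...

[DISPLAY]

  ┏━━━━━━━━━━━━━━━━━━━━━━━━━━━┓                       
  ┃ Tetris                    ┃                       
  ┠──────────┏━━━━━━━━━━━━━━━━━━┓                     
  ┃          ┃ MusicSequencer   ┃                     
  ┃          ┠──────────────────┨                     
  ┃          ┃      ▼12345678901┃━━━━━━━━━━━━━━━━━━━━━
  ┃          ┃  Bass·█·······█··┃Spreadsheet          
  ┃          ┃  Kick███···█·█·██┃─────────────────────
  ┃          ┃   Tom·······█·██·┃1:                   
  ┃          ┃ Snare··██··██··█·┃      A       B      
  ┃          ┃ HiHat·█·██·█··█··┃---------------------
  ┃          ┃                  ┃ 1      [0]       0  
  ┃          ┃                  ┃ 2        0       0  
  ┗━━━━━━━━━━┃                  ┃ 3        0       0  
             ┃                  ┃━━━━━━━━━━━━━━━━━━━━━
             ┃                  ┃                     


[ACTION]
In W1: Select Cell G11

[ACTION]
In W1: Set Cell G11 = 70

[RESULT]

  ┏━━━━━━━━━━━━━━━━━━━━━━━━━━━┓                       
  ┃ Tetris                    ┃                       
  ┠──────────┏━━━━━━━━━━━━━━━━━━┓                     
  ┃          ┃ MusicSequencer   ┃                     
  ┃          ┠──────────────────┨                     
  ┃          ┃      ▼12345678901┃━━━━━━━━━━━━━━━━━━━━━
  ┃          ┃  Bass·█·······█··┃Spreadsheet          
  ┃          ┃  Kick███···█·█·██┃─────────────────────
  ┃          ┃   Tom·······█·██·┃11: 70               
  ┃          ┃ Snare··██··██··█·┃      A       B      
  ┃          ┃ HiHat·█·██·█··█··┃---------------------
  ┃          ┃                  ┃ 1        0       0  
  ┃          ┃                  ┃ 2        0       0  
  ┗━━━━━━━━━━┃                  ┃ 3        0       0  
             ┃                  ┃━━━━━━━━━━━━━━━━━━━━━
             ┃                  ┃                     


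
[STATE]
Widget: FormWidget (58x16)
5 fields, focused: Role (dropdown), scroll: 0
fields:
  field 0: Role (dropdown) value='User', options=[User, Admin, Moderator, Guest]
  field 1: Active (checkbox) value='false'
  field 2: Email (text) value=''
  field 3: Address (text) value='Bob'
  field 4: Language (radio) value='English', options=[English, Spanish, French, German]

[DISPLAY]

> Role:       [User                                     ▼]
  Active:     [ ]                                         
  Email:      [                                          ]
  Address:    [Bob                                       ]
  Language:   (●) English  ( ) Spanish  ( ) French  ( ) Ge
                                                          
                                                          
                                                          
                                                          
                                                          
                                                          
                                                          
                                                          
                                                          
                                                          
                                                          


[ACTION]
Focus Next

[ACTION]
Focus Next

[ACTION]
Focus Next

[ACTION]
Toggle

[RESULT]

  Role:       [User                                     ▼]
  Active:     [ ]                                         
  Email:      [                                          ]
> Address:    [Bob                                       ]
  Language:   (●) English  ( ) Spanish  ( ) French  ( ) Ge
                                                          
                                                          
                                                          
                                                          
                                                          
                                                          
                                                          
                                                          
                                                          
                                                          
                                                          


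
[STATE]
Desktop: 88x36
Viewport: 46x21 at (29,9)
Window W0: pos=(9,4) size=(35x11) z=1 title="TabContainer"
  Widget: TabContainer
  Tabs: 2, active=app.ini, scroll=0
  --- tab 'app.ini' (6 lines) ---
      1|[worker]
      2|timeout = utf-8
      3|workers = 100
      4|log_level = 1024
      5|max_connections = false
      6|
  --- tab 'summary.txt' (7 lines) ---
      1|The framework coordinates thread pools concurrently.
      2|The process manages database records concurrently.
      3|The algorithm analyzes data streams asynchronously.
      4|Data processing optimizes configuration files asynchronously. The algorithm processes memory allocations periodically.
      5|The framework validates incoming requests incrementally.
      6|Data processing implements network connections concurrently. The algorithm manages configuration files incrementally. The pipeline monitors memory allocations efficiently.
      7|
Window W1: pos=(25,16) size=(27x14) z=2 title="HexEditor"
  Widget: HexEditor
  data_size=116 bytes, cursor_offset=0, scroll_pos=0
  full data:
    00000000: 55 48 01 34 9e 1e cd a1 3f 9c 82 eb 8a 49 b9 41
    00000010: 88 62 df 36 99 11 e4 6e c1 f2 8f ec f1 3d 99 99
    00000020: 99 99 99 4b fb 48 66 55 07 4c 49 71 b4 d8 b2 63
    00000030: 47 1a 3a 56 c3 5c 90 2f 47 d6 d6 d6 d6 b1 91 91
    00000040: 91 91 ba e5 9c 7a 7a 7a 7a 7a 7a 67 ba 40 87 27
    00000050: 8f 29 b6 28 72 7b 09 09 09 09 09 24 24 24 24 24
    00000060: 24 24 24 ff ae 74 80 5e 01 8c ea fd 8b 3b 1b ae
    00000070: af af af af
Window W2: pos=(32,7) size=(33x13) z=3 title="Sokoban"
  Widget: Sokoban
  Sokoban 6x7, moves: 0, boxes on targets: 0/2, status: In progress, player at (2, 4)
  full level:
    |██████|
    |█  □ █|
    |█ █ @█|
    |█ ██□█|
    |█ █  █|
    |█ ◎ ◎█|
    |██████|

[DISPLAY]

   ┠───────────────────────────────┨          
   ┃██████                         ┃          
   ┃█  □ █                         ┃          
   ┃█ █ @█                         ┃          
als┃█ ██□█                         ┃          
━━━┃█ █  █                         ┃          
   ┃█ ◎ ◎█                         ┃          
━━━┃██████                         ┃          
xEd┃Moves: 0  0/2                  ┃          
───┃                               ┃          
000┗━━━━━━━━━━━━━━━━━━━━━━━━━━━━━━━┛          
00010  88 62 df 36 99 ┃                       
00020  99 99 99 4b fb ┃                       
00030  47 1a 3a 56 c3 ┃                       
00040  91 91 ba e5 9c ┃                       
00050  8f 29 b6 28 72 ┃                       
00060  24 24 24 ff ae ┃                       
00070  af af af af    ┃                       
                      ┃                       
                      ┃                       
━━━━━━━━━━━━━━━━━━━━━━┛                       


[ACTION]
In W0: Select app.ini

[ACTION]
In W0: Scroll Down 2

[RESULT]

   ┠───────────────────────────────┨          
   ┃██████                         ┃          
als┃█  □ █                         ┃          
   ┃█ █ @█                         ┃          
   ┃█ ██□█                         ┃          
━━━┃█ █  █                         ┃          
   ┃█ ◎ ◎█                         ┃          
━━━┃██████                         ┃          
xEd┃Moves: 0  0/2                  ┃          
───┃                               ┃          
000┗━━━━━━━━━━━━━━━━━━━━━━━━━━━━━━━┛          
00010  88 62 df 36 99 ┃                       
00020  99 99 99 4b fb ┃                       
00030  47 1a 3a 56 c3 ┃                       
00040  91 91 ba e5 9c ┃                       
00050  8f 29 b6 28 72 ┃                       
00060  24 24 24 ff ae ┃                       
00070  af af af af    ┃                       
                      ┃                       
                      ┃                       
━━━━━━━━━━━━━━━━━━━━━━┛                       


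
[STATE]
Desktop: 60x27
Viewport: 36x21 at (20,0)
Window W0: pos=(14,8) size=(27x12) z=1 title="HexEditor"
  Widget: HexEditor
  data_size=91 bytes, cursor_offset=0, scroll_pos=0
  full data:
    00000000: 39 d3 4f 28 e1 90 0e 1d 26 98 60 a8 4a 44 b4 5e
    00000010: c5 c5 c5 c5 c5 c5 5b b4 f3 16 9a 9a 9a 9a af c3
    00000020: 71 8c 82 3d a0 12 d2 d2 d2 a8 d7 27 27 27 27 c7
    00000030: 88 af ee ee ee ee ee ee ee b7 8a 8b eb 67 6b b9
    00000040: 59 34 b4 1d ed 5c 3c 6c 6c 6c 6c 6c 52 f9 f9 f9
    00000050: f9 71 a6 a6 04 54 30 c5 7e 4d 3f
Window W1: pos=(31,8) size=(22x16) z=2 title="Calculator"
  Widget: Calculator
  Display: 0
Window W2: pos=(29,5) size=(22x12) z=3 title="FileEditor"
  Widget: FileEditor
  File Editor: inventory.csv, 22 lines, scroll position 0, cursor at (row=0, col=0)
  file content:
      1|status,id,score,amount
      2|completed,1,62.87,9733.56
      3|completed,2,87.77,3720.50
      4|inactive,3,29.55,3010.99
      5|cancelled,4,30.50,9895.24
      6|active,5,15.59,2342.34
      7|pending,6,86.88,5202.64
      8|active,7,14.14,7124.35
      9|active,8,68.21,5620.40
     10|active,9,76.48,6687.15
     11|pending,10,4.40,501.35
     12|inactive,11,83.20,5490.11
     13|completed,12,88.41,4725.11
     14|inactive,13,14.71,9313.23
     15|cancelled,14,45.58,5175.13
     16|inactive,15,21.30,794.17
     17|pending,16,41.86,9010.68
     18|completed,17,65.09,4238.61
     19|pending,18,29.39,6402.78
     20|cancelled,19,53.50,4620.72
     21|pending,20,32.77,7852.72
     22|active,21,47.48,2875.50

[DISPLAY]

                                    
                                    
                                    
                                    
                                    
         ┏━━━━━━━━━━━━━━━━━━━━┓     
         ┃ FileEditor         ┃     
         ┠────────────────────┨     
━━━━━━━━━┃█tatus,id,score,amo▲┃━┓   
ditor    ┃completed,1,62.87,9█┃ ┃   
─────────┃completed,2,87.77,3░┃─┨   
000  39 d┃inactive,3,29.55,30░┃0┃   
010  c5 c┃cancelled,4,30.50,9░┃ ┃   
020  71 8┃active,5,15.59,2342░┃ ┃   
030  88 a┃pending,6,86.88,520░┃ ┃   
040  59 3┃active,7,14.14,7124▼┃ ┃   
050  f9 7┗━━━━━━━━━━━━━━━━━━━━┛ ┃   
           ┃│ 1 │ 2 │ 3 │ - │   ┃   
           ┃├───┼───┼───┼───┤   ┃   
━━━━━━━━━━━┃│ 0 │ . │ = │ + │   ┃   
           ┃├───┼───┼───┼───┤   ┃   


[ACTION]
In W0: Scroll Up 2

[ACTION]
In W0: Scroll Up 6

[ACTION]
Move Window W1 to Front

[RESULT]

                                    
                                    
                                    
                                    
                                    
         ┏━━━━━━━━━━━━━━━━━━━━┓     
         ┃ FileEditor         ┃     
         ┠────────────────────┨     
━━━━━━━━━┃█┏━━━━━━━━━━━━━━━━━━━━┓   
ditor    ┃c┃ Calculator         ┃   
─────────┃c┠────────────────────┨   
000  39 d┃i┃                   0┃   
010  c5 c┃c┃┌───┬───┬───┬───┐   ┃   
020  71 8┃a┃│ 7 │ 8 │ 9 │ ÷ │   ┃   
030  88 a┃p┃├───┼───┼───┼───┤   ┃   
040  59 3┃a┃│ 4 │ 5 │ 6 │ × │   ┃   
050  f9 7┗━┃├───┼───┼───┼───┤   ┃   
           ┃│ 1 │ 2 │ 3 │ - │   ┃   
           ┃├───┼───┼───┼───┤   ┃   
━━━━━━━━━━━┃│ 0 │ . │ = │ + │   ┃   
           ┃├───┼───┼───┼───┤   ┃   


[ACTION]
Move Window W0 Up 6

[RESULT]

                                    
                                    
━━━━━━━━━━━━━━━━━━━━┓               
ditor               ┃               
────────────────────┨               
000  39 d┏━━━━━━━━━━━━━━━━━━━━┓     
010  c5 c┃ FileEditor         ┃     
020  71 8┠────────────────────┨     
030  88 a┃█┏━━━━━━━━━━━━━━━━━━━━┓   
040  59 3┃c┃ Calculator         ┃   
050  f9 7┃c┠────────────────────┨   
         ┃i┃                   0┃   
         ┃c┃┌───┬───┬───┬───┐   ┃   
━━━━━━━━━┃a┃│ 7 │ 8 │ 9 │ ÷ │   ┃   
         ┃p┃├───┼───┼───┼───┤   ┃   
         ┃a┃│ 4 │ 5 │ 6 │ × │   ┃   
         ┗━┃├───┼───┼───┼───┤   ┃   
           ┃│ 1 │ 2 │ 3 │ - │   ┃   
           ┃├───┼───┼───┼───┤   ┃   
           ┃│ 0 │ . │ = │ + │   ┃   
           ┃├───┼───┼───┼───┤   ┃   


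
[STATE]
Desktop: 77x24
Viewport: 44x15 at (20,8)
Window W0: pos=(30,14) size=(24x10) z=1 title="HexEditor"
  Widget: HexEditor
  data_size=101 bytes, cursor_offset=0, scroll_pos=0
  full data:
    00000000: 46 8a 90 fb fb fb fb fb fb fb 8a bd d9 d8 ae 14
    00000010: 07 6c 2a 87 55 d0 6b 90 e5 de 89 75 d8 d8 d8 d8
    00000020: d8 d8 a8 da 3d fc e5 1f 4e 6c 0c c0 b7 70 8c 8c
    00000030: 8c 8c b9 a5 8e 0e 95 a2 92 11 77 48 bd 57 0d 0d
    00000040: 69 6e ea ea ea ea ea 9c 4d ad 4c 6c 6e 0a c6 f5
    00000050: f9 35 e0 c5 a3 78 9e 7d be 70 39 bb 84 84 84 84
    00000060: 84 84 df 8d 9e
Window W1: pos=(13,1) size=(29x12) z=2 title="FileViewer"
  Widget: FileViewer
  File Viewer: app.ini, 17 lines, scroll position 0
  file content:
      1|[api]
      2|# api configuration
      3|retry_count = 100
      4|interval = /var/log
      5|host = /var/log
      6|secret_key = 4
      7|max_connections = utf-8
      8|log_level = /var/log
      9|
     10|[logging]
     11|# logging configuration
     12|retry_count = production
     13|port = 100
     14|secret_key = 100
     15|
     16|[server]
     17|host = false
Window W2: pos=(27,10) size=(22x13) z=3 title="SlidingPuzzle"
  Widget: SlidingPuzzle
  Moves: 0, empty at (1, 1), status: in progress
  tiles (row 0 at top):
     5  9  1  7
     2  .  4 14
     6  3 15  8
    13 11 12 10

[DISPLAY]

 /var/log           ░┃                      
_key = 4            ░┃                      
nnectio┏━━━━━━━━━━━━━━━━━━━━┓               
vel = /┃ SlidingPuzzle      ┃               
━━━━━━━┠────────────────────┨               
       ┃┌────┬────┬────┬────┃               
       ┃│  5 │  9 │  1 │  7 ┃━━━━┓          
       ┃├────┼────┼────┼────┃    ┃          
       ┃│  2 │    │  4 │ 14 ┃────┨          
       ┃├────┼────┼────┼────┃ fb ┃          
       ┃│  6 │  3 │ 15 │  8 ┃ 87 ┃          
       ┃├────┼────┼────┼────┃ da ┃          
       ┃│ 13 │ 11 │ 12 │ 10 ┃ a5 ┃          
       ┃└────┴────┴────┴────┃ ea ┃          
       ┗━━━━━━━━━━━━━━━━━━━━┛ c5 ┃          


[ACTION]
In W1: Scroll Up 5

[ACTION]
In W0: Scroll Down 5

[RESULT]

 /var/log           ░┃                      
_key = 4            ░┃                      
nnectio┏━━━━━━━━━━━━━━━━━━━━┓               
vel = /┃ SlidingPuzzle      ┃               
━━━━━━━┠────────────────────┨               
       ┃┌────┬────┬────┬────┃               
       ┃│  5 │  9 │  1 │  7 ┃━━━━┓          
       ┃├────┼────┼────┼────┃    ┃          
       ┃│  2 │    │  4 │ 14 ┃────┨          
       ┃├────┼────┼────┼────┃ c5 ┃          
       ┃│  6 │  3 │ 15 │  8 ┃ 8d ┃          
       ┃├────┼────┼────┼────┃    ┃          
       ┃│ 13 │ 11 │ 12 │ 10 ┃    ┃          
       ┃└────┴────┴────┴────┃    ┃          
       ┗━━━━━━━━━━━━━━━━━━━━┛    ┃          


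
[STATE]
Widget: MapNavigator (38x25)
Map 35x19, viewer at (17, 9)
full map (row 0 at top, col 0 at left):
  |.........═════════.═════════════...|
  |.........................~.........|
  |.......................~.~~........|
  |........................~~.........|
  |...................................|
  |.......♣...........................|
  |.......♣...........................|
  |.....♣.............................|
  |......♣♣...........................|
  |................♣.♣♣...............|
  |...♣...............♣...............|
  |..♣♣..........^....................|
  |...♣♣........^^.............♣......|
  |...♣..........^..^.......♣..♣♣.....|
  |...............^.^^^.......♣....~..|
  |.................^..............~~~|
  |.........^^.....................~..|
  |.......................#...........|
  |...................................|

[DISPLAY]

                                      
                                      
                                      
  .........═════════.═════════════... 
  .........................~......... 
  .......................~.~~........ 
  ........................~~......... 
  ................................... 
  .......♣........................... 
  .......♣........................... 
  .....♣............................. 
  ......♣♣........................... 
  ................♣@♣♣............... 
  ...♣...............♣............... 
  ..♣♣..........^.................... 
  ...♣♣........^^.............♣...... 
  ...♣..........^..^.......♣..♣♣..... 
  ...............^.^^^.......♣....~.. 
  .................^..............~~~ 
  .........^^.....................~.. 
  .......................#........... 
  ................................... 
                                      
                                      
                                      


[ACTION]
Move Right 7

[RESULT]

                                      
                                      
                                      
....═════════.═════════════...        
....................~.........        
..................~.~~........        
...................~~.........        
..............................        
..♣...........................        
..♣...........................        
♣.............................        
.♣♣...........................        
...........♣.♣♣....@..........        
..............♣...............        
.........^....................        
........^^.............♣......        
.........^..^.......♣..♣♣.....        
..........^.^^^.......♣....~..        
............^..............~~~        
....^^.....................~..        
..................#...........        
..............................        
                                      
                                      
                                      


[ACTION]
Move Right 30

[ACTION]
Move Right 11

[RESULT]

                                      
                                      
                                      
═══.═════════════...                  
..........~.........                  
........~.~~........                  
.........~~.........                  
....................                  
....................                  
....................                  
....................                  
....................                  
.♣.♣♣..............@                  
....♣...............                  
....................                  
.............♣......                  
..^.......♣..♣♣.....                  
^.^^^.......♣....~..                  
..^..............~~~                  
.................~..                  
........#...........                  
....................                  
                                      
                                      
                                      


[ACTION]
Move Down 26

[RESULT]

....................                  
....................                  
....................                  
.♣.♣♣...............                  
....♣...............                  
....................                  
.............♣......                  
..^.......♣..♣♣.....                  
^.^^^.......♣....~..                  
..^..............~~~                  
.................~..                  
........#...........                  
...................@                  
                                      
                                      
                                      
                                      
                                      
                                      
                                      
                                      
                                      
                                      
                                      
                                      


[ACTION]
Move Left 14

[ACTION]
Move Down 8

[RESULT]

......♣...........................    
....♣.............................    
.....♣♣...........................    
...............♣.♣♣...............    
..♣...............♣...............    
.♣♣..........^....................    
..♣♣........^^.............♣......    
..♣..........^..^.......♣..♣♣.....    
..............^.^^^.......♣....~..    
................^..............~~~    
........^^.....................~..    
......................#...........    
...................@..............    
                                      
                                      
                                      
                                      
                                      
                                      
                                      
                                      
                                      
                                      
                                      
                                      
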